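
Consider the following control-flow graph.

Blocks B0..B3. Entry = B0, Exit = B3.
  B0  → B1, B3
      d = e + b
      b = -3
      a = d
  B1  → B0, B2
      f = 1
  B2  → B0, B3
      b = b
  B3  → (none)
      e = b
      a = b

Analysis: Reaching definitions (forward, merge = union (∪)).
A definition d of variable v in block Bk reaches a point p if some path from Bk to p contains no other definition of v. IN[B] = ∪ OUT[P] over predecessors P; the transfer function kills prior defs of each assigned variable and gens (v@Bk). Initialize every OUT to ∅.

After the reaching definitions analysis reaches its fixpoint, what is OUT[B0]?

Fixpoint table:
  B0: | IN={a@B0, b@B0, b@B2, d@B0, f@B1} | OUT={a@B0, b@B0, d@B0, f@B1}
  B1: | IN={a@B0, b@B0, d@B0, f@B1} | OUT={a@B0, b@B0, d@B0, f@B1}
  B2: | IN={a@B0, b@B0, d@B0, f@B1} | OUT={a@B0, b@B2, d@B0, f@B1}
  B3: | IN={a@B0, b@B0, b@B2, d@B0, f@B1} | OUT={a@B3, b@B0, b@B2, d@B0, e@B3, f@B1}

Merge at B0 (entry node, so the boundary value {} is joined with the incoming edge(s)): IN[B0] = {} ⊔ OUT[B1] ⊔ OUT[B2] = {a@B0, b@B0, b@B2, d@B0, f@B1}
Applying B0's transfer function to that IN value gives OUT[B0] (row B0 above).

Answer: {a@B0, b@B0, d@B0, f@B1}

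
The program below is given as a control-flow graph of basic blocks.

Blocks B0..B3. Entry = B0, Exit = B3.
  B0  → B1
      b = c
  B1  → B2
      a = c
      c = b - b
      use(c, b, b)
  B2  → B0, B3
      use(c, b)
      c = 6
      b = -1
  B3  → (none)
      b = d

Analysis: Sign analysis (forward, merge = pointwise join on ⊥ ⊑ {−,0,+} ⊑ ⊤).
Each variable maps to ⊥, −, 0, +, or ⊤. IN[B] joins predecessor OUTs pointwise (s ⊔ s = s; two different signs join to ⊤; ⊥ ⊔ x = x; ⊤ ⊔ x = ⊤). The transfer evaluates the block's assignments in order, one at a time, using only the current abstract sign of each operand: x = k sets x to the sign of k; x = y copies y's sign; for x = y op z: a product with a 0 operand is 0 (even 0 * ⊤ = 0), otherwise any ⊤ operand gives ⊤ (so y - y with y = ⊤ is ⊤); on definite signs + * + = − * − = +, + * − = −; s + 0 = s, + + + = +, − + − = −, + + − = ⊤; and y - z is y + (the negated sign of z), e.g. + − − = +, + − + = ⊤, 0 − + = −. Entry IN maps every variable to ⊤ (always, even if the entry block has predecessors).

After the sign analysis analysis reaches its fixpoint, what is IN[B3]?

Fixpoint table:
  B0:   IN=(all ⊤)   OUT=(all ⊤)
  B1:   IN=(all ⊤)   OUT=(all ⊤)
  B2:   IN=(all ⊤)   OUT={b:-, c:+; rest ⊤}
  B3:   IN={b:-, c:+; rest ⊤}   OUT={c:+; rest ⊤}

Merge at B3: IN[B3] = OUT[B2] = {a: ⊤, b: -, c: +, d: ⊤, e: ⊤, f: ⊤}

Answer: {a: ⊤, b: -, c: +, d: ⊤, e: ⊤, f: ⊤}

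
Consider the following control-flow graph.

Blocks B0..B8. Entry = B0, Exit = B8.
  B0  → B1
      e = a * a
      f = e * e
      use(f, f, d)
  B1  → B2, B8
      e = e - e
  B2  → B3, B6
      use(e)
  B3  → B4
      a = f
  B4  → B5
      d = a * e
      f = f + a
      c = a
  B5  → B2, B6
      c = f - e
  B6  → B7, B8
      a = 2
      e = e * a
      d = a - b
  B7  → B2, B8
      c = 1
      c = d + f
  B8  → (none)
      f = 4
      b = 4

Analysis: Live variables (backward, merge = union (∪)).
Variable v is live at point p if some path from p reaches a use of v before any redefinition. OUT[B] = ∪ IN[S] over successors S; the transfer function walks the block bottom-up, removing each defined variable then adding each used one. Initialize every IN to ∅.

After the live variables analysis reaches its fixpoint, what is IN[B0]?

Fixpoint table:
  B0:   IN={a, b, d}   OUT={b, e, f}
  B1:   IN={b, e, f}   OUT={b, e, f}
  B2:   IN={b, e, f}   OUT={b, e, f}
  B3:   IN={b, e, f}   OUT={a, b, e, f}
  B4:   IN={a, b, e, f}   OUT={b, e, f}
  B5:   IN={b, e, f}   OUT={b, e, f}
  B6:   IN={b, e, f}   OUT={b, d, e, f}
  B7:   IN={b, d, e, f}   OUT={b, e, f}
  B8:   IN={}   OUT={}

Merge at B0: OUT[B0] = IN[B1] = {b, e, f}
Applying B0's transfer function to that OUT value gives IN[B0] (row B0 above).

Answer: {a, b, d}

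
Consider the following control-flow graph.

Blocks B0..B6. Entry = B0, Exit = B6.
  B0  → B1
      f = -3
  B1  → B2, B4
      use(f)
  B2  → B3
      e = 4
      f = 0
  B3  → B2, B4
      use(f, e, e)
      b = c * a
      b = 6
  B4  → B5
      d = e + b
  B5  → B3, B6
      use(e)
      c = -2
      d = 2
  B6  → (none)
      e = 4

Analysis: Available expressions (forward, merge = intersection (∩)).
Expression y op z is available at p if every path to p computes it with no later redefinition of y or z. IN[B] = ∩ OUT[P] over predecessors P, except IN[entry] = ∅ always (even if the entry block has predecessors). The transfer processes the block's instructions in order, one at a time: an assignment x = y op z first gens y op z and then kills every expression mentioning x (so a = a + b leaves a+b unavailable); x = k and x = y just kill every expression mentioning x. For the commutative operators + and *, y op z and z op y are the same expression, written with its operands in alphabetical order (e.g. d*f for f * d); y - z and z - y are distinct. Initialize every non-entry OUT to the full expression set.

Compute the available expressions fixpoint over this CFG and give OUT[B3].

Converged values:
  B0:   IN={}   OUT={}
  B1:   IN={}   OUT={}
  B2:   IN={}   OUT={}
  B3:   IN={}   OUT={a*c}
  B4:   IN={}   OUT={b+e}
  B5:   IN={b+e}   OUT={b+e}
  B6:   IN={b+e}   OUT={}

Merge at B3: IN[B3] = OUT[B2] ∩ OUT[B5] = {}
Applying B3's transfer function to that IN value gives OUT[B3] (row B3 above).

Answer: {a*c}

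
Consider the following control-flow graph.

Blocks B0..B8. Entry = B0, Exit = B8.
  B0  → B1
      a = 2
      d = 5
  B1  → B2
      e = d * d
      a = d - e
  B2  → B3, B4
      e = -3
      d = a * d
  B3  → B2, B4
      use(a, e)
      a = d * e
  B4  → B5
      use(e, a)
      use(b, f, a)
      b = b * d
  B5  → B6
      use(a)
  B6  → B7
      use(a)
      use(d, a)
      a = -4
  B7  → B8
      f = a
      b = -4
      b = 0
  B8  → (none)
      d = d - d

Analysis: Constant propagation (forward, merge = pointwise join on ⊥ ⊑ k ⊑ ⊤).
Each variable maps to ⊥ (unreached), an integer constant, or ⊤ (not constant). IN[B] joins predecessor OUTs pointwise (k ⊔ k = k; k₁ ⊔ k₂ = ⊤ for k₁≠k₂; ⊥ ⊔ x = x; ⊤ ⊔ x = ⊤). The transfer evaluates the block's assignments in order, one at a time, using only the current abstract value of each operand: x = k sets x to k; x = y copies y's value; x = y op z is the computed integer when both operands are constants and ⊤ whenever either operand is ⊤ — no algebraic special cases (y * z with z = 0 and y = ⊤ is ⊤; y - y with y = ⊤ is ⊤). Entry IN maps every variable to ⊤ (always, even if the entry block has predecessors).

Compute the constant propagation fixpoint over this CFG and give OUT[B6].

Per-block solution:
  B0:   IN=(all ⊤)   OUT={a:2, d:5; rest ⊤}
  B1:   IN={a:2, d:5; rest ⊤}   OUT={a:-20, d:5, e:25; rest ⊤}
  B2:   IN=(all ⊤)   OUT={e:-3; rest ⊤}
  B3:   IN={e:-3; rest ⊤}   OUT={e:-3; rest ⊤}
  B4:   IN={e:-3; rest ⊤}   OUT={e:-3; rest ⊤}
  B5:   IN={e:-3; rest ⊤}   OUT={e:-3; rest ⊤}
  B6:   IN={e:-3; rest ⊤}   OUT={a:-4, e:-3; rest ⊤}
  B7:   IN={a:-4, e:-3; rest ⊤}   OUT={a:-4, b:0, e:-3, f:-4; rest ⊤}
  B8:   IN={a:-4, b:0, e:-3, f:-4; rest ⊤}   OUT={a:-4, b:0, e:-3, f:-4; rest ⊤}

Merge at B6: IN[B6] = OUT[B5] = {a: ⊤, b: ⊤, c: ⊤, d: ⊤, e: -3, f: ⊤}
Applying B6's transfer function to that IN value gives OUT[B6] (row B6 above).

Answer: {a: -4, b: ⊤, c: ⊤, d: ⊤, e: -3, f: ⊤}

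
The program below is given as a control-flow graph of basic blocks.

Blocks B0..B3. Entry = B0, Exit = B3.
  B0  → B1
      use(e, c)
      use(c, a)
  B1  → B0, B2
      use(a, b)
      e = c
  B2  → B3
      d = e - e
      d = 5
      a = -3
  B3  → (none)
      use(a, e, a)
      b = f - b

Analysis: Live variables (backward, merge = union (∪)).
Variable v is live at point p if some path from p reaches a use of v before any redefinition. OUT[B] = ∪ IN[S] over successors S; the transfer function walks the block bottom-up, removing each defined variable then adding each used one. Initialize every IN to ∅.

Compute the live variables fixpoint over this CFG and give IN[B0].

Answer: {a, b, c, e, f}

Trace:
Converged values:
  B0:   IN={a, b, c, e, f}   OUT={a, b, c, f}
  B1:   IN={a, b, c, f}   OUT={a, b, c, e, f}
  B2:   IN={b, e, f}   OUT={a, b, e, f}
  B3:   IN={a, b, e, f}   OUT={}

Merge at B0: OUT[B0] = IN[B1] = {a, b, c, f}
Applying B0's transfer function to that OUT value gives IN[B0] (row B0 above).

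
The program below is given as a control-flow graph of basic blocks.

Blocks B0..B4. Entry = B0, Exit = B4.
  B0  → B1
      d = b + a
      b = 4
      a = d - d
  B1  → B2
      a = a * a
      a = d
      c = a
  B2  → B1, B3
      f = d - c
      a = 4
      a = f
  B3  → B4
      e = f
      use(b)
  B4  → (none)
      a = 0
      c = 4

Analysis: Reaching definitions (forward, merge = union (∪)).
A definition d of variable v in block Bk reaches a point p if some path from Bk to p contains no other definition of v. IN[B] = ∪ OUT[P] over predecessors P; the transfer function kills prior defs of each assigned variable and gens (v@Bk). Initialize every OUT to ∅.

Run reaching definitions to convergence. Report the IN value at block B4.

Answer: {a@B2, b@B0, c@B1, d@B0, e@B3, f@B2}

Derivation:
Converged values:
  B0:  IN={}  OUT={a@B0, b@B0, d@B0}
  B1:  IN={a@B0, a@B2, b@B0, c@B1, d@B0, f@B2}  OUT={a@B1, b@B0, c@B1, d@B0, f@B2}
  B2:  IN={a@B1, b@B0, c@B1, d@B0, f@B2}  OUT={a@B2, b@B0, c@B1, d@B0, f@B2}
  B3:  IN={a@B2, b@B0, c@B1, d@B0, f@B2}  OUT={a@B2, b@B0, c@B1, d@B0, e@B3, f@B2}
  B4:  IN={a@B2, b@B0, c@B1, d@B0, e@B3, f@B2}  OUT={a@B4, b@B0, c@B4, d@B0, e@B3, f@B2}

Merge at B4: IN[B4] = OUT[B3] = {a@B2, b@B0, c@B1, d@B0, e@B3, f@B2}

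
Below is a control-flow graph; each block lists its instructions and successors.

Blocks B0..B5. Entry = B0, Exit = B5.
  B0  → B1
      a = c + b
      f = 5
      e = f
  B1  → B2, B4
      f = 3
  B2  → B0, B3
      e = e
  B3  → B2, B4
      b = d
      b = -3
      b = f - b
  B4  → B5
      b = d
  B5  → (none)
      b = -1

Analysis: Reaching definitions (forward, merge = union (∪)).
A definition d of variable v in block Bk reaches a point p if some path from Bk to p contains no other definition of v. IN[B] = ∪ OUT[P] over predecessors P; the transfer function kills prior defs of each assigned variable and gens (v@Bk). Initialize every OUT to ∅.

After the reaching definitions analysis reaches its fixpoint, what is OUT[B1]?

Per-block solution:
  B0:   IN={a@B0, b@B3, e@B2, f@B1}   OUT={a@B0, b@B3, e@B0, f@B0}
  B1:   IN={a@B0, b@B3, e@B0, f@B0}   OUT={a@B0, b@B3, e@B0, f@B1}
  B2:   IN={a@B0, b@B3, e@B0, e@B2, f@B1}   OUT={a@B0, b@B3, e@B2, f@B1}
  B3:   IN={a@B0, b@B3, e@B2, f@B1}   OUT={a@B0, b@B3, e@B2, f@B1}
  B4:   IN={a@B0, b@B3, e@B0, e@B2, f@B1}   OUT={a@B0, b@B4, e@B0, e@B2, f@B1}
  B5:   IN={a@B0, b@B4, e@B0, e@B2, f@B1}   OUT={a@B0, b@B5, e@B0, e@B2, f@B1}

Merge at B1: IN[B1] = OUT[B0] = {a@B0, b@B3, e@B0, f@B0}
Applying B1's transfer function to that IN value gives OUT[B1] (row B1 above).

Answer: {a@B0, b@B3, e@B0, f@B1}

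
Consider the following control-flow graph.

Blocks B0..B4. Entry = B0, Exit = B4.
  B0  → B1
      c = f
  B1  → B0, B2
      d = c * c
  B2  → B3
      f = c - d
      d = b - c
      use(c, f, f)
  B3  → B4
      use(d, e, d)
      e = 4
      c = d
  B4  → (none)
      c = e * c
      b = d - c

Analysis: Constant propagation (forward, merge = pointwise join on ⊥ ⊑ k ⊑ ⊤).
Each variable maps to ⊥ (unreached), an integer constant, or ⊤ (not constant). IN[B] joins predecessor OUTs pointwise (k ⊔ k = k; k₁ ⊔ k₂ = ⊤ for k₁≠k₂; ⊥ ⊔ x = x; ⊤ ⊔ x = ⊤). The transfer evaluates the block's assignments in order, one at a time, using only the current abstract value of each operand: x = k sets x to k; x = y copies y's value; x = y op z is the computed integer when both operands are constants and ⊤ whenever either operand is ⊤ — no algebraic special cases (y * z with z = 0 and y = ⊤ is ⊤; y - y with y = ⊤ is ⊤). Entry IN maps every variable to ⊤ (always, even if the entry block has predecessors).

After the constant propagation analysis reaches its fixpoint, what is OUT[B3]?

Converged values:
  B0:  IN=(all ⊤)  OUT=(all ⊤)
  B1:  IN=(all ⊤)  OUT=(all ⊤)
  B2:  IN=(all ⊤)  OUT=(all ⊤)
  B3:  IN=(all ⊤)  OUT={e:4; rest ⊤}
  B4:  IN={e:4; rest ⊤}  OUT={e:4; rest ⊤}

Merge at B3: IN[B3] = OUT[B2] = {a: ⊤, b: ⊤, c: ⊤, d: ⊤, e: ⊤, f: ⊤}
Applying B3's transfer function to that IN value gives OUT[B3] (row B3 above).

Answer: {a: ⊤, b: ⊤, c: ⊤, d: ⊤, e: 4, f: ⊤}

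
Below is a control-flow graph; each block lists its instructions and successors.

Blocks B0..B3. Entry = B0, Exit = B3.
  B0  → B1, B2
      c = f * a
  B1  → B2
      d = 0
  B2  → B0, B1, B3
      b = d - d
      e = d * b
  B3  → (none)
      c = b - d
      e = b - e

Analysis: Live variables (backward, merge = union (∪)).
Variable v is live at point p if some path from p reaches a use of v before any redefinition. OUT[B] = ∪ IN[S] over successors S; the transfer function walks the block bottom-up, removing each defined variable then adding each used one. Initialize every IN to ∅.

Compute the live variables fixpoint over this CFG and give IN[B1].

Converged values:
  B0:   IN={a, d, f}   OUT={a, d, f}
  B1:   IN={a, f}   OUT={a, d, f}
  B2:   IN={a, d, f}   OUT={a, b, d, e, f}
  B3:   IN={b, d, e}   OUT={}

Merge at B1: OUT[B1] = IN[B2] = {a, d, f}
Applying B1's transfer function to that OUT value gives IN[B1] (row B1 above).

Answer: {a, f}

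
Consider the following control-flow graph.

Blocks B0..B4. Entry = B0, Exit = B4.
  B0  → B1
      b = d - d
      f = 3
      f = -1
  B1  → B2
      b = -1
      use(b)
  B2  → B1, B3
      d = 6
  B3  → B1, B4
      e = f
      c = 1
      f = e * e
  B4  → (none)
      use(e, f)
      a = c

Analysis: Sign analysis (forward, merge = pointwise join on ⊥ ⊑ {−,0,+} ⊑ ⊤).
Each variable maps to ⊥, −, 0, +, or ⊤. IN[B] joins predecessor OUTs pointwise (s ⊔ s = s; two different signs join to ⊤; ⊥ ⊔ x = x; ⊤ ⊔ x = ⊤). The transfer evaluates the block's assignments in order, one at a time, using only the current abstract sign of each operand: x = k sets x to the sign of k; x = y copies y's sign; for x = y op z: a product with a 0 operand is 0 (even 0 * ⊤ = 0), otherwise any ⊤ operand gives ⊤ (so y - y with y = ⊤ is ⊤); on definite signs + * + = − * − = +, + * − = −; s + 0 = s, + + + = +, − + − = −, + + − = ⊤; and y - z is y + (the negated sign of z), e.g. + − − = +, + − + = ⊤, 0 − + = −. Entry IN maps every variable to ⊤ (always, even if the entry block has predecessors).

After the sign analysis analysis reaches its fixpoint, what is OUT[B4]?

Answer: {a: +, b: -, c: +, d: +, e: ⊤, f: ⊤}

Derivation:
Per-block solution:
  B0:  IN=(all ⊤)  OUT={f:-; rest ⊤}
  B1:  IN=(all ⊤)  OUT={b:-; rest ⊤}
  B2:  IN={b:-; rest ⊤}  OUT={b:-, d:+; rest ⊤}
  B3:  IN={b:-, d:+; rest ⊤}  OUT={b:-, c:+, d:+; rest ⊤}
  B4:  IN={b:-, c:+, d:+; rest ⊤}  OUT={a:+, b:-, c:+, d:+; rest ⊤}

Merge at B4: IN[B4] = OUT[B3] = {a: ⊤, b: -, c: +, d: +, e: ⊤, f: ⊤}
Applying B4's transfer function to that IN value gives OUT[B4] (row B4 above).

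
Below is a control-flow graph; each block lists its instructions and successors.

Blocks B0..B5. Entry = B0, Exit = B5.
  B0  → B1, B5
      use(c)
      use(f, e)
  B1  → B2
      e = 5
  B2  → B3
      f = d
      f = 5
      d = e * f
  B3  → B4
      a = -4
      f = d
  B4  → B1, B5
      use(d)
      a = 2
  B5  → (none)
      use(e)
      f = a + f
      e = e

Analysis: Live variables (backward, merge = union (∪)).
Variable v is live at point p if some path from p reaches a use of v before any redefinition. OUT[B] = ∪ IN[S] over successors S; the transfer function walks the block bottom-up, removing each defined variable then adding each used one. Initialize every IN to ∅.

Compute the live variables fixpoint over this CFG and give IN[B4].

Answer: {d, e, f}

Working:
Converged values:
  B0:   IN={a, c, d, e, f}   OUT={a, d, e, f}
  B1:   IN={d}   OUT={d, e}
  B2:   IN={d, e}   OUT={d, e}
  B3:   IN={d, e}   OUT={d, e, f}
  B4:   IN={d, e, f}   OUT={a, d, e, f}
  B5:   IN={a, e, f}   OUT={}

Merge at B4: OUT[B4] = IN[B1] ⊔ IN[B5] = {a, d, e, f}
Applying B4's transfer function to that OUT value gives IN[B4] (row B4 above).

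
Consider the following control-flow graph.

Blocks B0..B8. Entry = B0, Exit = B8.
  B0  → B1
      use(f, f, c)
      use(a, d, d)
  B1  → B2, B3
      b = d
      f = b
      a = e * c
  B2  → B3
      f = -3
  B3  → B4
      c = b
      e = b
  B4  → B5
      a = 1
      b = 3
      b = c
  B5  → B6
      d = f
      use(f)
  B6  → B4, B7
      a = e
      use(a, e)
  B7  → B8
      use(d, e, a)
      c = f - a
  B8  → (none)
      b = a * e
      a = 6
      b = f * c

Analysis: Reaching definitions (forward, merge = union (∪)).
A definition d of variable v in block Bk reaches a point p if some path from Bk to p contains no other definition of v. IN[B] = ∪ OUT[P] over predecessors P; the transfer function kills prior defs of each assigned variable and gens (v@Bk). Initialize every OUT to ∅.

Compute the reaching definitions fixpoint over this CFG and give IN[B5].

Per-block solution:
  B0:   IN={}   OUT={}
  B1:   IN={}   OUT={a@B1, b@B1, f@B1}
  B2:   IN={a@B1, b@B1, f@B1}   OUT={a@B1, b@B1, f@B2}
  B3:   IN={a@B1, b@B1, f@B1, f@B2}   OUT={a@B1, b@B1, c@B3, e@B3, f@B1, f@B2}
  B4:   IN={a@B1, a@B6, b@B1, b@B4, c@B3, d@B5, e@B3, f@B1, f@B2}   OUT={a@B4, b@B4, c@B3, d@B5, e@B3, f@B1, f@B2}
  B5:   IN={a@B4, b@B4, c@B3, d@B5, e@B3, f@B1, f@B2}   OUT={a@B4, b@B4, c@B3, d@B5, e@B3, f@B1, f@B2}
  B6:   IN={a@B4, b@B4, c@B3, d@B5, e@B3, f@B1, f@B2}   OUT={a@B6, b@B4, c@B3, d@B5, e@B3, f@B1, f@B2}
  B7:   IN={a@B6, b@B4, c@B3, d@B5, e@B3, f@B1, f@B2}   OUT={a@B6, b@B4, c@B7, d@B5, e@B3, f@B1, f@B2}
  B8:   IN={a@B6, b@B4, c@B7, d@B5, e@B3, f@B1, f@B2}   OUT={a@B8, b@B8, c@B7, d@B5, e@B3, f@B1, f@B2}

Merge at B5: IN[B5] = OUT[B4] = {a@B4, b@B4, c@B3, d@B5, e@B3, f@B1, f@B2}

Answer: {a@B4, b@B4, c@B3, d@B5, e@B3, f@B1, f@B2}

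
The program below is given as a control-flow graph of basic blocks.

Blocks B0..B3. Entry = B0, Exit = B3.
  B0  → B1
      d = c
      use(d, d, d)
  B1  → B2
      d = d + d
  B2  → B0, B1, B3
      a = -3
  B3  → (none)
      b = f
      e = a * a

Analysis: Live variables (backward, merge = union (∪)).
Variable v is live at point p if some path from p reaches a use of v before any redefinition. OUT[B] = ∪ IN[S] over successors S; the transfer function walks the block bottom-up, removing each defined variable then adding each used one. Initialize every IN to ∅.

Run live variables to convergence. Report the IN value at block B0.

Fixpoint table:
  B0:   IN={c, f}   OUT={c, d, f}
  B1:   IN={c, d, f}   OUT={c, d, f}
  B2:   IN={c, d, f}   OUT={a, c, d, f}
  B3:   IN={a, f}   OUT={}

Merge at B0: OUT[B0] = IN[B1] = {c, d, f}
Applying B0's transfer function to that OUT value gives IN[B0] (row B0 above).

Answer: {c, f}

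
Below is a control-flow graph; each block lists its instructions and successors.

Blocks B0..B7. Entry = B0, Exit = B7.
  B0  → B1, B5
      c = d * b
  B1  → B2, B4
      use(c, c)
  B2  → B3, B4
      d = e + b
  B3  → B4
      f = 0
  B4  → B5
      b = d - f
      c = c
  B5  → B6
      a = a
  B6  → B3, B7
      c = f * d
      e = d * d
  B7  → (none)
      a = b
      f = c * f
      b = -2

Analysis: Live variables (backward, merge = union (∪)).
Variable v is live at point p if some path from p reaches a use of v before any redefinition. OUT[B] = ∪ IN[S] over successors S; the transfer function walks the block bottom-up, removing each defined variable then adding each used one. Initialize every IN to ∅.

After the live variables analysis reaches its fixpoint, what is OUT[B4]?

Answer: {a, b, d, f}

Trace:
Fixpoint table:
  B0:  IN={a, b, d, e, f}  OUT={a, b, c, d, e, f}
  B1:  IN={a, b, c, d, e, f}  OUT={a, b, c, d, e, f}
  B2:  IN={a, b, c, e, f}  OUT={a, c, d, f}
  B3:  IN={a, c, d}  OUT={a, c, d, f}
  B4:  IN={a, c, d, f}  OUT={a, b, d, f}
  B5:  IN={a, b, d, f}  OUT={a, b, d, f}
  B6:  IN={a, b, d, f}  OUT={a, b, c, d, f}
  B7:  IN={b, c, f}  OUT={}

Merge at B4: OUT[B4] = IN[B5] = {a, b, d, f}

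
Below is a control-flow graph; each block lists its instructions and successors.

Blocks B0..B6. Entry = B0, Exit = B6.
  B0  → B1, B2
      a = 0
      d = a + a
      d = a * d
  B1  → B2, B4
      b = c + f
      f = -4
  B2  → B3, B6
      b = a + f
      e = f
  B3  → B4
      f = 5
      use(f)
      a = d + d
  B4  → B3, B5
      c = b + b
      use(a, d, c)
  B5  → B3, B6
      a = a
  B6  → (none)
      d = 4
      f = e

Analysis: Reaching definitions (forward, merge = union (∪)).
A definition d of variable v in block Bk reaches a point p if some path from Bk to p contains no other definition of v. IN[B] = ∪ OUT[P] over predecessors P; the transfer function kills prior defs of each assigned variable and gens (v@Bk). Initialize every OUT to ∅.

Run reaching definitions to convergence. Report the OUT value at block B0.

Fixpoint table:
  B0:  IN={}  OUT={a@B0, d@B0}
  B1:  IN={a@B0, d@B0}  OUT={a@B0, b@B1, d@B0, f@B1}
  B2:  IN={a@B0, b@B1, d@B0, f@B1}  OUT={a@B0, b@B2, d@B0, e@B2, f@B1}
  B3:  IN={a@B0, a@B3, a@B5, b@B1, b@B2, c@B4, d@B0, e@B2, f@B1, f@B3}  OUT={a@B3, b@B1, b@B2, c@B4, d@B0, e@B2, f@B3}
  B4:  IN={a@B0, a@B3, b@B1, b@B2, c@B4, d@B0, e@B2, f@B1, f@B3}  OUT={a@B0, a@B3, b@B1, b@B2, c@B4, d@B0, e@B2, f@B1, f@B3}
  B5:  IN={a@B0, a@B3, b@B1, b@B2, c@B4, d@B0, e@B2, f@B1, f@B3}  OUT={a@B5, b@B1, b@B2, c@B4, d@B0, e@B2, f@B1, f@B3}
  B6:  IN={a@B0, a@B5, b@B1, b@B2, c@B4, d@B0, e@B2, f@B1, f@B3}  OUT={a@B0, a@B5, b@B1, b@B2, c@B4, d@B6, e@B2, f@B6}

B0 is the boundary node: IN[B0] = {}
Applying B0's transfer function to that IN value gives OUT[B0] (row B0 above).

Answer: {a@B0, d@B0}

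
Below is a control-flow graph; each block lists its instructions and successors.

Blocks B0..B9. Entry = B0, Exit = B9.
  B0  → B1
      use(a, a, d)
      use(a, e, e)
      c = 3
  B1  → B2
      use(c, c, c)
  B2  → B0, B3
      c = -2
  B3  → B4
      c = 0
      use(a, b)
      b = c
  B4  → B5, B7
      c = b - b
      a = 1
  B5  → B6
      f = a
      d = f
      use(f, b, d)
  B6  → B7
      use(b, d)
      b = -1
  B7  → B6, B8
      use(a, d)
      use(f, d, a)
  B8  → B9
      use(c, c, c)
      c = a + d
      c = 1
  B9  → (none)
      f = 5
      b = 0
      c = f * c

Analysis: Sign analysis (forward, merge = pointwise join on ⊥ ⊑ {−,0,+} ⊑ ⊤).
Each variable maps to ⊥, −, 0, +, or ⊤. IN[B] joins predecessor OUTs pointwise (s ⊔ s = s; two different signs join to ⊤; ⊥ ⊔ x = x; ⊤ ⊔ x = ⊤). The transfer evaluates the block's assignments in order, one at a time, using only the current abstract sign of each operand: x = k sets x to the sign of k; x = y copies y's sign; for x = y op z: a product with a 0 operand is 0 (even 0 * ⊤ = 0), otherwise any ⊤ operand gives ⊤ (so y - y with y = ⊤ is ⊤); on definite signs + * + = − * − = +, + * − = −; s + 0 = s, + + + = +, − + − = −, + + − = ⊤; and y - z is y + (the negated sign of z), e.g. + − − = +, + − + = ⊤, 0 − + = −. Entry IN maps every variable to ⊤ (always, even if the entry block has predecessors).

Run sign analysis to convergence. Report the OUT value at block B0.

Per-block solution:
  B0:  IN=(all ⊤)  OUT={c:+; rest ⊤}
  B1:  IN={c:+; rest ⊤}  OUT={c:+; rest ⊤}
  B2:  IN={c:+; rest ⊤}  OUT={c:-; rest ⊤}
  B3:  IN={c:-; rest ⊤}  OUT={b:0, c:0; rest ⊤}
  B4:  IN={b:0, c:0; rest ⊤}  OUT={a:+, b:0, c:0; rest ⊤}
  B5:  IN={a:+, b:0, c:0; rest ⊤}  OUT={a:+, b:0, c:0, d:+, f:+; rest ⊤}
  B6:  IN={a:+, c:0; rest ⊤}  OUT={a:+, b:-, c:0; rest ⊤}
  B7:  IN={a:+, c:0; rest ⊤}  OUT={a:+, c:0; rest ⊤}
  B8:  IN={a:+, c:0; rest ⊤}  OUT={a:+, c:+; rest ⊤}
  B9:  IN={a:+, c:+; rest ⊤}  OUT={a:+, b:0, c:+, f:+; rest ⊤}

Merge at B0 (entry node, so the boundary value (all ⊤) is joined with the incoming edge(s)): IN[B0] = (all ⊤) ⊔ OUT[B2] = {a: ⊤, b: ⊤, c: ⊤, d: ⊤, e: ⊤, f: ⊤}
Applying B0's transfer function to that IN value gives OUT[B0] (row B0 above).

Answer: {a: ⊤, b: ⊤, c: +, d: ⊤, e: ⊤, f: ⊤}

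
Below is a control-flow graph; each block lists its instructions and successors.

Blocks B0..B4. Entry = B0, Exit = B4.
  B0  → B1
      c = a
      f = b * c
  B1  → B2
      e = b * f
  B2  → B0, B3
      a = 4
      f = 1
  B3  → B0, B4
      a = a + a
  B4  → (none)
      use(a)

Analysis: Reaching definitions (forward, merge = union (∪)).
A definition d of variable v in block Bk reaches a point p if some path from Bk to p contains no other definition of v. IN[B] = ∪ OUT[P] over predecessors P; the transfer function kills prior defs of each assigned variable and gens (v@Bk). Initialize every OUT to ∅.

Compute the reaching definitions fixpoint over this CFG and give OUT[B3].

Converged values:
  B0:   IN={a@B2, a@B3, c@B0, e@B1, f@B2}   OUT={a@B2, a@B3, c@B0, e@B1, f@B0}
  B1:   IN={a@B2, a@B3, c@B0, e@B1, f@B0}   OUT={a@B2, a@B3, c@B0, e@B1, f@B0}
  B2:   IN={a@B2, a@B3, c@B0, e@B1, f@B0}   OUT={a@B2, c@B0, e@B1, f@B2}
  B3:   IN={a@B2, c@B0, e@B1, f@B2}   OUT={a@B3, c@B0, e@B1, f@B2}
  B4:   IN={a@B3, c@B0, e@B1, f@B2}   OUT={a@B3, c@B0, e@B1, f@B2}

Merge at B3: IN[B3] = OUT[B2] = {a@B2, c@B0, e@B1, f@B2}
Applying B3's transfer function to that IN value gives OUT[B3] (row B3 above).

Answer: {a@B3, c@B0, e@B1, f@B2}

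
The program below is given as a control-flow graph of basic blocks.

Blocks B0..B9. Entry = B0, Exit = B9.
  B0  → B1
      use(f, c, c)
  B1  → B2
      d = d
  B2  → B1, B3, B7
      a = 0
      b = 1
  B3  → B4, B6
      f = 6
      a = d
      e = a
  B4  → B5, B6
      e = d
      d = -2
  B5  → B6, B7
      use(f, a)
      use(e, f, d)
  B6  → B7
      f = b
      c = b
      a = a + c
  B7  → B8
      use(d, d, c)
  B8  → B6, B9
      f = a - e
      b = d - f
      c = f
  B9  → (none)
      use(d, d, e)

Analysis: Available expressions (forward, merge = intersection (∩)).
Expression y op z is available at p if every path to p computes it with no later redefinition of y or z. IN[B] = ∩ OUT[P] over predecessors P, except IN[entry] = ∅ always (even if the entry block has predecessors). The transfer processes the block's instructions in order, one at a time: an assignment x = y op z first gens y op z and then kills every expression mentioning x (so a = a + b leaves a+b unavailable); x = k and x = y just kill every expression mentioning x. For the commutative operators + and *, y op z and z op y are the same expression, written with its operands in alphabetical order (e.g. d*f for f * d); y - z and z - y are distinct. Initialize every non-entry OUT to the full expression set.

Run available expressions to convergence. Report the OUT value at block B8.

Answer: {a-e, d-f}

Derivation:
Converged values:
  B0:  IN={}  OUT={}
  B1:  IN={}  OUT={}
  B2:  IN={}  OUT={}
  B3:  IN={}  OUT={}
  B4:  IN={}  OUT={}
  B5:  IN={}  OUT={}
  B6:  IN={}  OUT={}
  B7:  IN={}  OUT={}
  B8:  IN={}  OUT={a-e, d-f}
  B9:  IN={a-e, d-f}  OUT={a-e, d-f}

Merge at B8: IN[B8] = OUT[B7] = {}
Applying B8's transfer function to that IN value gives OUT[B8] (row B8 above).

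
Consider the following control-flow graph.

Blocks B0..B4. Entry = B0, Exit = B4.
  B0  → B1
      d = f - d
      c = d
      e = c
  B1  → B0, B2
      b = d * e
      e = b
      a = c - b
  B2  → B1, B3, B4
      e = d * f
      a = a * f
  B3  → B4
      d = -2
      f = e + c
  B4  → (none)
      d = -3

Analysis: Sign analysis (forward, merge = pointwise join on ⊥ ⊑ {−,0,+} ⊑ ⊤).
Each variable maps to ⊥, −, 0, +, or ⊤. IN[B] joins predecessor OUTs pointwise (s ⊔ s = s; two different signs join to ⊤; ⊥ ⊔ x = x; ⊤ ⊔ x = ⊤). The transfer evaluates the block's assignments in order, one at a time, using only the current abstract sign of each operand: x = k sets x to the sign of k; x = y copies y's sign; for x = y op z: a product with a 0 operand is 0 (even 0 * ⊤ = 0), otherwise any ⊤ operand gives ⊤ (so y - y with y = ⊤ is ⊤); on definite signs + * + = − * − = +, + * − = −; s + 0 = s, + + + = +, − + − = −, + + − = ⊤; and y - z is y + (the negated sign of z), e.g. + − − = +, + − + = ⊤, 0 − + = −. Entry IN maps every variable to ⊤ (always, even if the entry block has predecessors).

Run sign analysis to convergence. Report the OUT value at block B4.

Fixpoint table:
  B0:  IN=(all ⊤)  OUT=(all ⊤)
  B1:  IN=(all ⊤)  OUT=(all ⊤)
  B2:  IN=(all ⊤)  OUT=(all ⊤)
  B3:  IN=(all ⊤)  OUT={d:-; rest ⊤}
  B4:  IN=(all ⊤)  OUT={d:-; rest ⊤}

Merge at B4: IN[B4] = OUT[B2] ⊔ OUT[B3] = {a: ⊤, b: ⊤, c: ⊤, d: ⊤, e: ⊤, f: ⊤}
Applying B4's transfer function to that IN value gives OUT[B4] (row B4 above).

Answer: {a: ⊤, b: ⊤, c: ⊤, d: -, e: ⊤, f: ⊤}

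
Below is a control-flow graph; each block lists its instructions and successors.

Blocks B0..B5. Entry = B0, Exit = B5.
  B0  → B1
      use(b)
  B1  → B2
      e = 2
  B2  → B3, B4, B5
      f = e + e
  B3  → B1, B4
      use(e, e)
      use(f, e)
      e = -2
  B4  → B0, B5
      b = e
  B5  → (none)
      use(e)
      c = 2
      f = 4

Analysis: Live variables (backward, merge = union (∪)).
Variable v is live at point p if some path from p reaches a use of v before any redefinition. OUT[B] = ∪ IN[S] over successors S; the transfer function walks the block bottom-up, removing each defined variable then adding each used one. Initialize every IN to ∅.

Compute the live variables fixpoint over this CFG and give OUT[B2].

Answer: {e, f}

Working:
Fixpoint table:
  B0: | IN={b} | OUT={}
  B1: | IN={} | OUT={e}
  B2: | IN={e} | OUT={e, f}
  B3: | IN={e, f} | OUT={e}
  B4: | IN={e} | OUT={b, e}
  B5: | IN={e} | OUT={}

Merge at B2: OUT[B2] = IN[B3] ⊔ IN[B4] ⊔ IN[B5] = {e, f}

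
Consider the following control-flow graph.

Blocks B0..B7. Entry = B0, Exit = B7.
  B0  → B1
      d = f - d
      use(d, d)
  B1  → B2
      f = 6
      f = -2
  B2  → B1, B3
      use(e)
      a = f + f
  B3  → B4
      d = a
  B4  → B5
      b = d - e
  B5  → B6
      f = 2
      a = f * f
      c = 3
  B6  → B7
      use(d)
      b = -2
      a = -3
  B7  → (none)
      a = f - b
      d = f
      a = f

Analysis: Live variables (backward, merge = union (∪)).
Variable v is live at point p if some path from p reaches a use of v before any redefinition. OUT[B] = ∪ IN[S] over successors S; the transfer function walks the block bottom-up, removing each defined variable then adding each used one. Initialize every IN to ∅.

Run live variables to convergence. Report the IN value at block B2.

Answer: {e, f}

Derivation:
Per-block solution:
  B0:   IN={d, e, f}   OUT={e}
  B1:   IN={e}   OUT={e, f}
  B2:   IN={e, f}   OUT={a, e}
  B3:   IN={a, e}   OUT={d, e}
  B4:   IN={d, e}   OUT={d}
  B5:   IN={d}   OUT={d, f}
  B6:   IN={d, f}   OUT={b, f}
  B7:   IN={b, f}   OUT={}

Merge at B2: OUT[B2] = IN[B1] ⊔ IN[B3] = {a, e}
Applying B2's transfer function to that OUT value gives IN[B2] (row B2 above).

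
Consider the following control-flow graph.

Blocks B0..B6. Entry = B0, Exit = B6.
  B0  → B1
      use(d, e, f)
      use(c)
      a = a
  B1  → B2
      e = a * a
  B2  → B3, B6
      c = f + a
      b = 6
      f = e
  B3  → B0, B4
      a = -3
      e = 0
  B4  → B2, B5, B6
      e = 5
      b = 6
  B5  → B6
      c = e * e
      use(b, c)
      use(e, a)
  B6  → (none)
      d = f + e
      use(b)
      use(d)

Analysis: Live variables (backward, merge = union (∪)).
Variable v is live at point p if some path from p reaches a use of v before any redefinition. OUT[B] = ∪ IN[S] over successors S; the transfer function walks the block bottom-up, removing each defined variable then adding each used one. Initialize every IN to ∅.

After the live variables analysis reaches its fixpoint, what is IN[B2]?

Answer: {a, d, e, f}

Trace:
Fixpoint table:
  B0:   IN={a, c, d, e, f}   OUT={a, d, f}
  B1:   IN={a, d, f}   OUT={a, d, e, f}
  B2:   IN={a, d, e, f}   OUT={b, c, d, e, f}
  B3:   IN={c, d, f}   OUT={a, c, d, e, f}
  B4:   IN={a, d, f}   OUT={a, b, d, e, f}
  B5:   IN={a, b, e, f}   OUT={b, e, f}
  B6:   IN={b, e, f}   OUT={}

Merge at B2: OUT[B2] = IN[B3] ⊔ IN[B6] = {b, c, d, e, f}
Applying B2's transfer function to that OUT value gives IN[B2] (row B2 above).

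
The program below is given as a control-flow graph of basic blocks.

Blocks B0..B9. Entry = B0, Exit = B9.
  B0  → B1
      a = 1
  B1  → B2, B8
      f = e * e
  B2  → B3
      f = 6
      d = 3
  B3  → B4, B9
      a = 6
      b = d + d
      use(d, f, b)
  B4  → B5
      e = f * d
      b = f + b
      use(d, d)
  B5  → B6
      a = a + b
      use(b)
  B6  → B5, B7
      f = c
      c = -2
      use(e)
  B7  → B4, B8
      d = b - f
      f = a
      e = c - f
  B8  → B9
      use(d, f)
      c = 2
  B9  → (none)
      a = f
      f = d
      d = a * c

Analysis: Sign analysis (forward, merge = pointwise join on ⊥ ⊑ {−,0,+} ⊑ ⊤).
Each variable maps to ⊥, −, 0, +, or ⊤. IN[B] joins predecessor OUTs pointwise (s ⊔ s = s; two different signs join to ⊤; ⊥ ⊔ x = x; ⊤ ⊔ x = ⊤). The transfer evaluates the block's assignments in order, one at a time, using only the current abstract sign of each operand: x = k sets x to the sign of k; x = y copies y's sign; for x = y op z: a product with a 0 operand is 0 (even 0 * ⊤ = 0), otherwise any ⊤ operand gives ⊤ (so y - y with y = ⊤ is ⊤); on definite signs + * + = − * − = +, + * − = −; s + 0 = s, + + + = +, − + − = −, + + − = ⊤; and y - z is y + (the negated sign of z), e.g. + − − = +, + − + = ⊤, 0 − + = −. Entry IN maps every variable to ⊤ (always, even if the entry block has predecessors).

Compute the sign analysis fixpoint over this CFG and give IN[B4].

Answer: {a: +, b: +, c: ⊤, d: ⊤, e: ⊤, f: +}

Trace:
Per-block solution:
  B0: | IN=(all ⊤) | OUT={a:+; rest ⊤}
  B1: | IN={a:+; rest ⊤} | OUT={a:+; rest ⊤}
  B2: | IN={a:+; rest ⊤} | OUT={a:+, d:+, f:+; rest ⊤}
  B3: | IN={a:+, d:+, f:+; rest ⊤} | OUT={a:+, b:+, d:+, f:+; rest ⊤}
  B4: | IN={a:+, b:+, f:+; rest ⊤} | OUT={a:+, b:+, f:+; rest ⊤}
  B5: | IN={a:+, b:+; rest ⊤} | OUT={a:+, b:+; rest ⊤}
  B6: | IN={a:+, b:+; rest ⊤} | OUT={a:+, b:+, c:-; rest ⊤}
  B7: | IN={a:+, b:+, c:-; rest ⊤} | OUT={a:+, b:+, c:-, e:-, f:+; rest ⊤}
  B8: | IN={a:+; rest ⊤} | OUT={a:+, c:+; rest ⊤}
  B9: | IN={a:+; rest ⊤} | OUT=(all ⊤)

Merge at B4: IN[B4] = OUT[B3] ⊔ OUT[B7] = {a: +, b: +, c: ⊤, d: ⊤, e: ⊤, f: +}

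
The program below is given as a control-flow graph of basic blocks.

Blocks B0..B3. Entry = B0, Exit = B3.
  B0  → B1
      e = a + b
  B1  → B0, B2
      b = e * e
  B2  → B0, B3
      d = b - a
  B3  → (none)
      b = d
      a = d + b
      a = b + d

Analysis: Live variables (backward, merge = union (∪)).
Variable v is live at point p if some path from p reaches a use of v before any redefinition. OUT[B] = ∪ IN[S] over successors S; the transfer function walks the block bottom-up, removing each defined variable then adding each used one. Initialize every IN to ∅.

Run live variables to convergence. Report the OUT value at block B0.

Fixpoint table:
  B0:  IN={a, b}  OUT={a, e}
  B1:  IN={a, e}  OUT={a, b}
  B2:  IN={a, b}  OUT={a, b, d}
  B3:  IN={d}  OUT={}

Merge at B0: OUT[B0] = IN[B1] = {a, e}

Answer: {a, e}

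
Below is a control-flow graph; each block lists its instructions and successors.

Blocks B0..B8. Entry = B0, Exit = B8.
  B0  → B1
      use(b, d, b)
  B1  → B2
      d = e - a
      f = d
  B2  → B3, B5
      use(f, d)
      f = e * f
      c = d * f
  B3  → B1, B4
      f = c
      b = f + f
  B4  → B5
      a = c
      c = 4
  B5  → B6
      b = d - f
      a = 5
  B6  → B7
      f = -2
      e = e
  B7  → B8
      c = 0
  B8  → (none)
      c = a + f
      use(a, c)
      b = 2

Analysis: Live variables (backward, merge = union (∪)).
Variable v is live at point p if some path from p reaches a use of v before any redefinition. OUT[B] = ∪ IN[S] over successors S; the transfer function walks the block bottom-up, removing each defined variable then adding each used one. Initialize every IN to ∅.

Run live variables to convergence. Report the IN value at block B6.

Converged values:
  B0:  IN={a, b, d, e}  OUT={a, e}
  B1:  IN={a, e}  OUT={a, d, e, f}
  B2:  IN={a, d, e, f}  OUT={a, c, d, e, f}
  B3:  IN={a, c, d, e}  OUT={a, c, d, e, f}
  B4:  IN={c, d, e, f}  OUT={d, e, f}
  B5:  IN={d, e, f}  OUT={a, e}
  B6:  IN={a, e}  OUT={a, f}
  B7:  IN={a, f}  OUT={a, f}
  B8:  IN={a, f}  OUT={}

Merge at B6: OUT[B6] = IN[B7] = {a, f}
Applying B6's transfer function to that OUT value gives IN[B6] (row B6 above).

Answer: {a, e}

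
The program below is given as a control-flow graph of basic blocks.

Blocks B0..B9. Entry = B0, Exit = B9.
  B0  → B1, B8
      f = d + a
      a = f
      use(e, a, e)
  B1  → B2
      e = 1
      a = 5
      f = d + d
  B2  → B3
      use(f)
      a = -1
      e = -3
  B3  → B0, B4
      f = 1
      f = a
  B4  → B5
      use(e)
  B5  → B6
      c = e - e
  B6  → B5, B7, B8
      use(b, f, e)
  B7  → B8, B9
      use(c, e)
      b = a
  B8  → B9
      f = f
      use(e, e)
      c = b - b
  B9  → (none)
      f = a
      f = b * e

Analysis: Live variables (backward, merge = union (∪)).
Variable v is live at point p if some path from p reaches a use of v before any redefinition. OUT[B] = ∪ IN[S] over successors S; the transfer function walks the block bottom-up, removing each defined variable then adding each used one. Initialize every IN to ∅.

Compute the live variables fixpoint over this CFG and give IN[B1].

Per-block solution:
  B0: | IN={a, b, d, e} | OUT={a, b, d, e, f}
  B1: | IN={b, d} | OUT={b, d, f}
  B2: | IN={b, d, f} | OUT={a, b, d, e}
  B3: | IN={a, b, d, e} | OUT={a, b, d, e, f}
  B4: | IN={a, b, e, f} | OUT={a, b, e, f}
  B5: | IN={a, b, e, f} | OUT={a, b, c, e, f}
  B6: | IN={a, b, c, e, f} | OUT={a, b, c, e, f}
  B7: | IN={a, c, e, f} | OUT={a, b, e, f}
  B8: | IN={a, b, e, f} | OUT={a, b, e}
  B9: | IN={a, b, e} | OUT={}

Merge at B1: OUT[B1] = IN[B2] = {b, d, f}
Applying B1's transfer function to that OUT value gives IN[B1] (row B1 above).

Answer: {b, d}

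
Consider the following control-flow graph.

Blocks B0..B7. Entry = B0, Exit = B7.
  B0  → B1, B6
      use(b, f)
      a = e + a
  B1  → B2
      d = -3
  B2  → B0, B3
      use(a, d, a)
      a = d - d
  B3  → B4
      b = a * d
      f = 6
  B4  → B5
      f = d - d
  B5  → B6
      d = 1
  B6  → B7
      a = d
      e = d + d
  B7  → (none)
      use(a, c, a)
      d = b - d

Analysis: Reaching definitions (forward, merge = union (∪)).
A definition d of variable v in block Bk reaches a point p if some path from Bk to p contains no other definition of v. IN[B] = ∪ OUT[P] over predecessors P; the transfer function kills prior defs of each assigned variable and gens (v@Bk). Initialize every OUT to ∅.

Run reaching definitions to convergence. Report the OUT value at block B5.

Answer: {a@B2, b@B3, d@B5, f@B4}

Working:
Fixpoint table:
  B0: | IN={a@B2, d@B1} | OUT={a@B0, d@B1}
  B1: | IN={a@B0, d@B1} | OUT={a@B0, d@B1}
  B2: | IN={a@B0, d@B1} | OUT={a@B2, d@B1}
  B3: | IN={a@B2, d@B1} | OUT={a@B2, b@B3, d@B1, f@B3}
  B4: | IN={a@B2, b@B3, d@B1, f@B3} | OUT={a@B2, b@B3, d@B1, f@B4}
  B5: | IN={a@B2, b@B3, d@B1, f@B4} | OUT={a@B2, b@B3, d@B5, f@B4}
  B6: | IN={a@B0, a@B2, b@B3, d@B1, d@B5, f@B4} | OUT={a@B6, b@B3, d@B1, d@B5, e@B6, f@B4}
  B7: | IN={a@B6, b@B3, d@B1, d@B5, e@B6, f@B4} | OUT={a@B6, b@B3, d@B7, e@B6, f@B4}

Merge at B5: IN[B5] = OUT[B4] = {a@B2, b@B3, d@B1, f@B4}
Applying B5's transfer function to that IN value gives OUT[B5] (row B5 above).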